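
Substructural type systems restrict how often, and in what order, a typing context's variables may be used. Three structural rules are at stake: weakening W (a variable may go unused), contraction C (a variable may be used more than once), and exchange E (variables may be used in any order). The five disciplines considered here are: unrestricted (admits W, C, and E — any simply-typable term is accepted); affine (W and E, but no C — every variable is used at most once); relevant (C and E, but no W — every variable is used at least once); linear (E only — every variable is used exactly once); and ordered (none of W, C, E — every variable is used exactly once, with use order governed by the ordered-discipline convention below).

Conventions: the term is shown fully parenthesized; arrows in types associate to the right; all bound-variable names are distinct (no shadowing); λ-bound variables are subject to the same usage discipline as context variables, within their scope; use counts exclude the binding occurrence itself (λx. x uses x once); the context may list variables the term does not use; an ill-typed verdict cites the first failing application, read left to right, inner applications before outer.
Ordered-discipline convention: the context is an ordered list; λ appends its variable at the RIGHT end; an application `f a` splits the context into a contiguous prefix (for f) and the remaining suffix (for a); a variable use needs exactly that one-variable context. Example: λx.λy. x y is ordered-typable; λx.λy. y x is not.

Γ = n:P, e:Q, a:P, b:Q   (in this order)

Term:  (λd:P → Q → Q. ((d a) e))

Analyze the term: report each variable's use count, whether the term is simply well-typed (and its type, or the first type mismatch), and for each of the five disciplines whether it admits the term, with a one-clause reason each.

usage: n=0; e=1; a=1; b=0; d [bound]=1
order of uses: d, a, e
typing: well-typed at (P → Q → Q) → Q
ordered ✗ (n, b never used (weakening))
linear ✗ (n, b never used (weakening))
affine ✓ (none of n, e, a, b, d used more than once)
relevant ✗ (n, b never used (weakening))
unrestricted ✓ (well-typed at (P → Q → Q) → Q; no restrictions here)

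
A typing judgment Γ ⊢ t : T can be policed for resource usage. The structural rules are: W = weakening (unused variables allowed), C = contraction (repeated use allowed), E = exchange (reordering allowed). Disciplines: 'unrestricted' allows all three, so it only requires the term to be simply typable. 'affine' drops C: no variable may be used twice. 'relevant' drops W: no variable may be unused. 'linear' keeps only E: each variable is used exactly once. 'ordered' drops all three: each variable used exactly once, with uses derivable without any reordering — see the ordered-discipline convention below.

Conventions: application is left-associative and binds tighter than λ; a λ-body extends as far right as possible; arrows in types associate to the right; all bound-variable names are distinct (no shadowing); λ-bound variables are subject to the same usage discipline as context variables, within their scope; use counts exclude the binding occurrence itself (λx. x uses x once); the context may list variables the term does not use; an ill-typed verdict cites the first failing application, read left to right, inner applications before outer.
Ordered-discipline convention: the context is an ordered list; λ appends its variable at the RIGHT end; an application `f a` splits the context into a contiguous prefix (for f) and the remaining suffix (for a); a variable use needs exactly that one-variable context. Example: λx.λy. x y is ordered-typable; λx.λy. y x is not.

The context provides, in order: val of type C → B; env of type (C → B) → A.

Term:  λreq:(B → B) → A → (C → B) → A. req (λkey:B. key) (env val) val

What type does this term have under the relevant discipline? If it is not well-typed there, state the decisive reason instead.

term : ((B → B) → A → (C → B) → A) → A
counts: val: 2, env: 1, req (λ-bound): 1, key (λ-bound): 1
uses in reading order: req, key, env, val, val
typing: the term checks, with type ((B → B) → A → (C → B) → A) → A
across the five disciplines: ordered ✗; linear ✗; affine ✗; relevant ✓; unrestricted ✓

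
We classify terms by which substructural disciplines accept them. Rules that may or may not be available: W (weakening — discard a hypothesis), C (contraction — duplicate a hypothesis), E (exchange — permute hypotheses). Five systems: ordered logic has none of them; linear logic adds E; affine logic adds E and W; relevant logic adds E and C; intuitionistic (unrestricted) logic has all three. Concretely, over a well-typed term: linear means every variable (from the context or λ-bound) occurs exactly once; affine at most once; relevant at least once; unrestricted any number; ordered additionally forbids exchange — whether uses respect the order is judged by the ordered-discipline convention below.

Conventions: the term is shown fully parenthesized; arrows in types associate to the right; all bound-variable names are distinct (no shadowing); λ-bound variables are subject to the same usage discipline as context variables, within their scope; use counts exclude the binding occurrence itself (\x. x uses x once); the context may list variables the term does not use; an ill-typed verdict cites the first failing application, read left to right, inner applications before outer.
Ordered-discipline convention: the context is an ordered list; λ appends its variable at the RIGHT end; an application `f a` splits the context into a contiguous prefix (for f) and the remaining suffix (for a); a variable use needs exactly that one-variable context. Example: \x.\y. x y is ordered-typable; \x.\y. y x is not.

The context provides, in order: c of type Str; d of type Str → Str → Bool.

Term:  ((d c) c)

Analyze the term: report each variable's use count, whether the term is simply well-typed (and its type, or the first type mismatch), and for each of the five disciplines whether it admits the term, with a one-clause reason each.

variable uses: c=2; d=1
left-to-right use order: d, c, c
typing: well-typed at Bool
ordered ✗ (repeated use of c ×2)
linear ✗ (repeated use of c ×2)
affine ✗ (repeated use of c ×2)
relevant ✓ (c, d: all used, weakening unneeded)
unrestricted ✓ (well-typed at Bool; no restrictions here)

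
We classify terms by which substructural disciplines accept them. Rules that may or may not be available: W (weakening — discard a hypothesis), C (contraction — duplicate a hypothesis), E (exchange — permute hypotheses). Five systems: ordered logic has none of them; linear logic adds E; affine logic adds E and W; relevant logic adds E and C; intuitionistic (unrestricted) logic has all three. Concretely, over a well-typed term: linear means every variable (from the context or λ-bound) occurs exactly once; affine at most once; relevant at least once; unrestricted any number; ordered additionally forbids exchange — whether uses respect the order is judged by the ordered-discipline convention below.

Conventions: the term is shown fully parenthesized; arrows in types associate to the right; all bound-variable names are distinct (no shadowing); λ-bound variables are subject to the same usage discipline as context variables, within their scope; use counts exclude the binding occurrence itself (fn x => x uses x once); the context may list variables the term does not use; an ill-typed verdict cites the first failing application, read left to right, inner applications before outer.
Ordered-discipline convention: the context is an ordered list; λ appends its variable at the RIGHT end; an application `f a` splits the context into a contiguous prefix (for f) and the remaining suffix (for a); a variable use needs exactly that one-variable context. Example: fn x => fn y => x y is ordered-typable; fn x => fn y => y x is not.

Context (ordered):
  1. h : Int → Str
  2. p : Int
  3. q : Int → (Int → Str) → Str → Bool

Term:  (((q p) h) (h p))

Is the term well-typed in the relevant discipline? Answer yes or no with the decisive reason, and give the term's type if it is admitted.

yes — at least one use each (h, p, q); term : Bool
use counts: h ×2; p ×2; q ×1
uses in reading order: q, p, h, h, p
typing: well-typed at Bool
across the five disciplines: ordered ✗ · linear ✗ · affine ✗ · relevant ✓ · unrestricted ✓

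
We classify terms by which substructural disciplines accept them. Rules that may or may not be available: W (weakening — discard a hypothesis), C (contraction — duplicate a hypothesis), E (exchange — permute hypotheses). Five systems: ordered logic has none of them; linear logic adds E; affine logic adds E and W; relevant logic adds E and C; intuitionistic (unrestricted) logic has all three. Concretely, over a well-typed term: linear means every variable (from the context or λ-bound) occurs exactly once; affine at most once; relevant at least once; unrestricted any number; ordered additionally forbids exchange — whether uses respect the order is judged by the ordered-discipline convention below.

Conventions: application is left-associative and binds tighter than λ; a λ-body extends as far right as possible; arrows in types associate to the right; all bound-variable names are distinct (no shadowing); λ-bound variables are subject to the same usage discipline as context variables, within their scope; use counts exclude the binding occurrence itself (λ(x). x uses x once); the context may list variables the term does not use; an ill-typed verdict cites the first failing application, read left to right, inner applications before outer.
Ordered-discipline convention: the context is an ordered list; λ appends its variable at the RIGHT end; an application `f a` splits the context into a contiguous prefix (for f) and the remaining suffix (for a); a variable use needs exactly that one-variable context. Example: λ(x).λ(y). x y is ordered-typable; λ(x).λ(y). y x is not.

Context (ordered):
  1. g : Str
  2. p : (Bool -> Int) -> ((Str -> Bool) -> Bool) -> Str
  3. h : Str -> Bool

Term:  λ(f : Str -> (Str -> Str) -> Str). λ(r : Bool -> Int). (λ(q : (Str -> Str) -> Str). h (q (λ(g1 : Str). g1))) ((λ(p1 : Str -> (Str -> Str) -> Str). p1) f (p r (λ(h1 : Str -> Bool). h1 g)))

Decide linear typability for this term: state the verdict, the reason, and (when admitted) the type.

yes — exactly-once usage across g, p, h, f, r, q, g1, p1, h1; term : (Str -> (Str -> Str) -> Str) -> (Bool -> Int) -> Bool
variable uses: g: 1×, p: 1×, h: 1×, f (λ-bound): 1×, r (λ-bound): 1×, q (λ-bound): 1×, g1 (λ-bound): 1×, p1 (λ-bound): 1×, h1 (λ-bound): 1×
uses in reading order: h, q, g1, p1, f, p, r, h1, g
typing: the term checks, with type (Str -> (Str -> Str) -> Str) -> (Bool -> Int) -> Bool
all disciplines: ordered ✗; linear ✓; affine ✓; relevant ✓; unrestricted ✓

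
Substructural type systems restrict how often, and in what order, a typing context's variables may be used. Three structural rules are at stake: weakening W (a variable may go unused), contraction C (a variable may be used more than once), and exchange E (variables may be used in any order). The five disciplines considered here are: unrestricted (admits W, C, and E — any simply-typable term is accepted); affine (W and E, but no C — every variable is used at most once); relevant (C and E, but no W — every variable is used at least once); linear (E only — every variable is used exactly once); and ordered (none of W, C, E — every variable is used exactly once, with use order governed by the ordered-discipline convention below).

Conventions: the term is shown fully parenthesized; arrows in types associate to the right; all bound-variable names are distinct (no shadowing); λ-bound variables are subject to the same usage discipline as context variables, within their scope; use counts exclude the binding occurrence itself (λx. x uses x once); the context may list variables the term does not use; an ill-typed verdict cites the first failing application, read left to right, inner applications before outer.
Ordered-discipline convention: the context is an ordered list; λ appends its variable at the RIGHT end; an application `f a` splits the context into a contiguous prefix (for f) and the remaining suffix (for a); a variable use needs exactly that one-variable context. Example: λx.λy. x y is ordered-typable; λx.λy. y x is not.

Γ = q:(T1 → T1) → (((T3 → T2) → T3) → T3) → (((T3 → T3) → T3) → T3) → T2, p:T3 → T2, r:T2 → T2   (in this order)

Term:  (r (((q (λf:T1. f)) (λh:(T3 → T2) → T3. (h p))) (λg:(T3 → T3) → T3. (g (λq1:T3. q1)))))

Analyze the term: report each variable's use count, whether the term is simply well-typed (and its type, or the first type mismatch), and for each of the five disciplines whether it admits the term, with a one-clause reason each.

variable uses: q=1, p=1, r=1, f [bound]=1, h [bound]=1, g [bound]=1, q1 [bound]=1
left-to-right use order: r, q, f, h, p, g, q1
typing: ✓ — T2
ordered ✗ (needs exchange: uses follow r, q, f, h, p, g, q1)
linear ✓ (exactly-once usage across q, p, r, f, h, g, q1)
affine ✓ (at most one use each (q, p, r, f, h, g, q1))
relevant ✓ (at least one use each (q, p, r, f, h, g, q1))
unrestricted ✓ (typability at T2 is all that's needed)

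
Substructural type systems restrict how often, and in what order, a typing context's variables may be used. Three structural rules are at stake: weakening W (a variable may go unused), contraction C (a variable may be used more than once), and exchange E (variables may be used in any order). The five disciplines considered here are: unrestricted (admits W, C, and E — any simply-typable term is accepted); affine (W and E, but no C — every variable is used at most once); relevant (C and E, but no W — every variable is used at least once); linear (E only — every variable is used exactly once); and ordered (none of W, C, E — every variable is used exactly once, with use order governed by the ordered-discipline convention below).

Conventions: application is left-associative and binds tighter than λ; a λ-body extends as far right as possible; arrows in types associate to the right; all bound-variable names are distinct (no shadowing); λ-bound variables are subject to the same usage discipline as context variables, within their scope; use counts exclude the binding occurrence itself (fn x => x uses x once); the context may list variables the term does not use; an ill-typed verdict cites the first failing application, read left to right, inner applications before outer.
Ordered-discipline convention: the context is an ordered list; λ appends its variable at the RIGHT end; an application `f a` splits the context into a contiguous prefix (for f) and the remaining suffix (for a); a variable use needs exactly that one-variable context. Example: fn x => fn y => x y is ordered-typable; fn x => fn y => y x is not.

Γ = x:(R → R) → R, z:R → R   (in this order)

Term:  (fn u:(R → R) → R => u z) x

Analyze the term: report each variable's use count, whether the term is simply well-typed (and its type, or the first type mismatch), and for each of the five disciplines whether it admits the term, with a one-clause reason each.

use counts: x=1; z=1; u (λ-bound)=1
uses in reading order: u, z, x
typing: well-typed at R
ordered: ✗, no ordered split (uses run u, z, x)
linear: ✓, each of x, z, u used exactly once
affine: ✓, x, z, u: no repeats, contraction unneeded
relevant: ✓, x, z, u: all used, weakening unneeded
unrestricted: ✓, typability at R is all that's needed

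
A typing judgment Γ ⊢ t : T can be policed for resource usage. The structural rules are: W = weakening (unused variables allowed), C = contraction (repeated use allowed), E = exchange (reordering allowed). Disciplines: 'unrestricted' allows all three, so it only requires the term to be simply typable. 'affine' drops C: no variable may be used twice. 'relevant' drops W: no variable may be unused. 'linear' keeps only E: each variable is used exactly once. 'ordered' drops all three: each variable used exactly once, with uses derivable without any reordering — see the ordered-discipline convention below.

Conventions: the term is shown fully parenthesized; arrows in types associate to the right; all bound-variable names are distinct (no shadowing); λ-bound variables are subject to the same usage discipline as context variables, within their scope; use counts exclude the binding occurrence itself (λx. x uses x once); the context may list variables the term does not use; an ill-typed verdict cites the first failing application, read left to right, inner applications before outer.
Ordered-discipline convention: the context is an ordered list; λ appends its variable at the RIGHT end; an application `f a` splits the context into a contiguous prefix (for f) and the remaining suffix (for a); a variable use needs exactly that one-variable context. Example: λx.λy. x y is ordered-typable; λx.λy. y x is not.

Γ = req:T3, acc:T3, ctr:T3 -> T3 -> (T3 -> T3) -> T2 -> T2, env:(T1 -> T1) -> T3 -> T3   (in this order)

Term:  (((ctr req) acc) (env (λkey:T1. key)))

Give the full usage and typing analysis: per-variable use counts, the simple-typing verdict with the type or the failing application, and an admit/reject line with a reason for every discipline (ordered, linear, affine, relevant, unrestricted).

variable uses: req=1; acc=1; ctr=1; env=1; key (λ-bound)=1
uses in reading order: ctr, req, acc, env, key
typing: ✓ — T2 -> T2
ordered: ✗, use order ctr, req, acc, env, key needs exchange
linear: ✓, each of req, acc, ctr, env, key used exactly once
affine: ✓, none of req, acc, ctr, env, key used more than once
relevant: ✓, every one of req, acc, ctr, env, key appears
unrestricted: ✓, well-typed at T2 -> T2; no restrictions here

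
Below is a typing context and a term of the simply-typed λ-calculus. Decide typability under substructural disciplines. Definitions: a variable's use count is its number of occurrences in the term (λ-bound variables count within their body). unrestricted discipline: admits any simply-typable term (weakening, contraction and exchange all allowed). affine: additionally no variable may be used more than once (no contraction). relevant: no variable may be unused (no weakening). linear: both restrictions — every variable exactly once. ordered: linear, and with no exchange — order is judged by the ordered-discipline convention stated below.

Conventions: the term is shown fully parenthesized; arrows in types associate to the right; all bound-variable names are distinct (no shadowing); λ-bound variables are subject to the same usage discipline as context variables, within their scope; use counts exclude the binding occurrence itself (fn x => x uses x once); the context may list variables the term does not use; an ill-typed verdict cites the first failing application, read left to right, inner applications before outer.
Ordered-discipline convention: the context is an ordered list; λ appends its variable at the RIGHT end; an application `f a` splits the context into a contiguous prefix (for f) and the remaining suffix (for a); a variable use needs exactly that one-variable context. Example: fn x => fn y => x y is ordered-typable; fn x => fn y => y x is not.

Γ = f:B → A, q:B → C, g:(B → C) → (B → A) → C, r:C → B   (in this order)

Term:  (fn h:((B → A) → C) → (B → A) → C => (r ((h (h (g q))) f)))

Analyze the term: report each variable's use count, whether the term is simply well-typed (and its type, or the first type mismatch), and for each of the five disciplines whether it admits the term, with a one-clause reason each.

variable uses: f ×1; q ×1; g ×1; r ×1; h (bound) ×2
uses in reading order: r, h, h, g, q, f
typing: well-typed — term : (((B → A) → C) → (B → A) → C) → B
ordered ✗ (needs contraction — h ×2)
linear ✗ (needs contraction — h ×2)
affine ✗ (needs contraction — h ×2)
relevant ✓ (none of f, q, g, r, h goes unused)
unrestricted ✓ (simply typable at (((B → A) → C) → (B → A) → C) → B; W, C, E all held)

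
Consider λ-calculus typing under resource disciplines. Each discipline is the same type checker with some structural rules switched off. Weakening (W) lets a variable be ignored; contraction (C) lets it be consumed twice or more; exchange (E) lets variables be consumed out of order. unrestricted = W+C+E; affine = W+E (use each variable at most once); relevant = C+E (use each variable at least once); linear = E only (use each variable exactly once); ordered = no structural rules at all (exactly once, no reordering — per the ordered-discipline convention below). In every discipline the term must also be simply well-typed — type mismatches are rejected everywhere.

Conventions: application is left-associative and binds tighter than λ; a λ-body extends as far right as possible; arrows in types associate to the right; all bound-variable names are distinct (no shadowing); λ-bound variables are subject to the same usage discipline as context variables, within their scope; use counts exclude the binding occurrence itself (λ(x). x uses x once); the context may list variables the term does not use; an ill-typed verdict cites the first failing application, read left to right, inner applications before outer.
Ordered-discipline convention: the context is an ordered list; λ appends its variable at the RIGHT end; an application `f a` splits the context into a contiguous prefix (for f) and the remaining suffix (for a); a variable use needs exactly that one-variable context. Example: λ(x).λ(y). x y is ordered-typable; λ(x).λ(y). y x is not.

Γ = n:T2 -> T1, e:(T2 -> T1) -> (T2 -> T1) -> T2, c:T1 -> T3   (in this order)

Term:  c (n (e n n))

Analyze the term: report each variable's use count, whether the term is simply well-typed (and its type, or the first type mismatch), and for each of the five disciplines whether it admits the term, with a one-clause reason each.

counts: n=3, e=1, c=1
use order (left to right): c, n, e, n, n
typing: well-typed at T3
ordered: ✗, n ×3 used more than once (contraction)
linear: ✗, n ×3 used more than once (contraction)
affine: ✗, n ×3 used more than once (contraction)
relevant: ✓, at least one use each (n, e, c)
unrestricted: ✓, typability at T3 is all that's needed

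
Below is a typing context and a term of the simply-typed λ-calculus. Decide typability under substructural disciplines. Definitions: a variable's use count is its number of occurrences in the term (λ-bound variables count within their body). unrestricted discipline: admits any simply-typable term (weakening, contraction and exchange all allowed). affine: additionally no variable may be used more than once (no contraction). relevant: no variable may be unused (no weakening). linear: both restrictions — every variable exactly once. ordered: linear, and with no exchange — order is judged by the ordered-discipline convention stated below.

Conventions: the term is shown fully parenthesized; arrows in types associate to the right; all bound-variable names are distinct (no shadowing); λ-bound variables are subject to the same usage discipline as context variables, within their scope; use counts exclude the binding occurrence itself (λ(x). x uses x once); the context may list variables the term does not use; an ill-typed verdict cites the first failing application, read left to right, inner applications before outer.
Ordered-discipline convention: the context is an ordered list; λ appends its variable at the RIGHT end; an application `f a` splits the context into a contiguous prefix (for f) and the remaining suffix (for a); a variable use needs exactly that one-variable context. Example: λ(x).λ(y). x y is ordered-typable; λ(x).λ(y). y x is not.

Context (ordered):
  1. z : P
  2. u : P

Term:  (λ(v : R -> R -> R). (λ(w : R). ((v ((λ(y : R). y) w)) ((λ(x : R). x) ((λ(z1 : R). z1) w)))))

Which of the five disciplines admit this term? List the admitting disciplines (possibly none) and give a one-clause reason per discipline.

accepted by: unrestricted
use counts: z: 0, u: 0, v (bound): 1, w (bound): 2, y (bound): 1, x (bound): 1, z1 (bound): 1
use order (left to right): v, y, w, x, z1, w
typing: well-typed at (R -> R -> R) -> R -> R
ordered ✗ (needs contraction — w ×2; needs weakening: z, u unused)
linear ✗ (needs contraction — w ×2; needs weakening: z, u unused)
affine ✗ (needs contraction — w ×2)
relevant ✗ (needs weakening: z, u unused)
unrestricted ✓ (typability at (R -> R -> R) -> R -> R is all that's needed)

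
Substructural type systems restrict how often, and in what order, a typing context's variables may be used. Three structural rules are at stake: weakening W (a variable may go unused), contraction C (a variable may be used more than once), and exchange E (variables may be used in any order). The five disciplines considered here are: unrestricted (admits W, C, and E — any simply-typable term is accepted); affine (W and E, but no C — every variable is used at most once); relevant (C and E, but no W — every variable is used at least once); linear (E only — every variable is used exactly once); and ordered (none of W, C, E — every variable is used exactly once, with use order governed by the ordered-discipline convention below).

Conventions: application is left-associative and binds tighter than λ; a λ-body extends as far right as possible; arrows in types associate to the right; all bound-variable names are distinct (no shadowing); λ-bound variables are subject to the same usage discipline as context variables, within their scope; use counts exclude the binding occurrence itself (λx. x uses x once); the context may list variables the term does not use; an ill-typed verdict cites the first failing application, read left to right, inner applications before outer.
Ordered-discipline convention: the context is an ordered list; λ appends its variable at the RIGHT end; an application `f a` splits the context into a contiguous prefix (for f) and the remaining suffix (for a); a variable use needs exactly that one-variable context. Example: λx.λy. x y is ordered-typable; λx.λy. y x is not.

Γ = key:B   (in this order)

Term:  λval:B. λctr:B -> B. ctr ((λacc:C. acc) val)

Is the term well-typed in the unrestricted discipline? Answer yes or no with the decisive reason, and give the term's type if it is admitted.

no — not simply typable
use counts: key: 0×; val (λ-bound): 1×; ctr (λ-bound): 1×; acc (λ-bound): 1×
order of uses: ctr, acc, val
typing: ill-typed: a function awaiting C gets B
per-discipline verdicts: ordered ✗, linear ✗, affine ✗, relevant ✗, unrestricted ✗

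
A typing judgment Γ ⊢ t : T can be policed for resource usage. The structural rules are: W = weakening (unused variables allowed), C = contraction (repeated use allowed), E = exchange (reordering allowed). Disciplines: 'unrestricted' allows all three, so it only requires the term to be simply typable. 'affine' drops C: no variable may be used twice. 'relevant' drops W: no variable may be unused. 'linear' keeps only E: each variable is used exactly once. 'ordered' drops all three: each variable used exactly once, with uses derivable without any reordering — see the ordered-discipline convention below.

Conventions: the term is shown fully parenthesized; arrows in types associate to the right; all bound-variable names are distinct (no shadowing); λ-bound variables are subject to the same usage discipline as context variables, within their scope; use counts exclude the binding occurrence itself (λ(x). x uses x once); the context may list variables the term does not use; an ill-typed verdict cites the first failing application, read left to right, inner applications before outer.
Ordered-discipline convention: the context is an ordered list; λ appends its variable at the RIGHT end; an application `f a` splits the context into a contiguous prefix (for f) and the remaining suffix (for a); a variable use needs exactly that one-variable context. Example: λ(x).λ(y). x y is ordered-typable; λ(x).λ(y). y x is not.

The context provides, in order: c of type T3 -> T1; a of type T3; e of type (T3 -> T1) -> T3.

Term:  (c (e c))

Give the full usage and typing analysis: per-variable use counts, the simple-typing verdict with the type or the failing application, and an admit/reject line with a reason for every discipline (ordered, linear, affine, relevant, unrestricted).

use counts: c=2; a=0; e=1
use order (left to right): c, e, c
typing: the term checks, with type T1
ordered ✗ (c ×2 used more than once (contraction); unused: a — weakening required)
linear ✗ (c ×2 used more than once (contraction); unused: a — weakening required)
affine ✗ (c ×2 used more than once (contraction))
relevant ✗ (unused: a — weakening required)
unrestricted ✓ (type-checks (T1) and nothing is barred)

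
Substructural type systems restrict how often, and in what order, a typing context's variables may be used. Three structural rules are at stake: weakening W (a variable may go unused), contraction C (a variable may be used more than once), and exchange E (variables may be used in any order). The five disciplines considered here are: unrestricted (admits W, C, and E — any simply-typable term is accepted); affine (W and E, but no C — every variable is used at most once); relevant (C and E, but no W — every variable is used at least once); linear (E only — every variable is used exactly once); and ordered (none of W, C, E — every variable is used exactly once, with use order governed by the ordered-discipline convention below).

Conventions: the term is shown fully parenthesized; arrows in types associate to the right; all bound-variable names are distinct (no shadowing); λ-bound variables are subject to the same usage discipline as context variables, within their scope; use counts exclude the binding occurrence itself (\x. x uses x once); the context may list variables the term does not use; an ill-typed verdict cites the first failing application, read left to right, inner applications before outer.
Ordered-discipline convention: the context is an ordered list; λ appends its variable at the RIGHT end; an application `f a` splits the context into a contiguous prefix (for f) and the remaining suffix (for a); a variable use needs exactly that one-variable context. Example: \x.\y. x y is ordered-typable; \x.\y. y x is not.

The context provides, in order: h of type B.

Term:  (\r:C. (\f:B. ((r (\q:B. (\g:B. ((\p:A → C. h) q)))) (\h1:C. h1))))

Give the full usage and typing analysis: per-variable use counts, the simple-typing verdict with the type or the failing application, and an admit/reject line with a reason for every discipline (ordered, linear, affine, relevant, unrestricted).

use counts: h ×1, r [bound] ×1, f [bound] ×0, q [bound] ×1, g [bound] ×0, p [bound] ×0, h1 [bound] ×1
order of uses: r, h, q, h1
typing: ill-typed: an application expects A → C but receives B
ordered: ✗, the type mismatch rejects it
linear: ✗, not simply typable
affine: ✗, fails simple typing
relevant: ✗, a type mismatch blocks all five
unrestricted: ✗, the type mismatch rejects it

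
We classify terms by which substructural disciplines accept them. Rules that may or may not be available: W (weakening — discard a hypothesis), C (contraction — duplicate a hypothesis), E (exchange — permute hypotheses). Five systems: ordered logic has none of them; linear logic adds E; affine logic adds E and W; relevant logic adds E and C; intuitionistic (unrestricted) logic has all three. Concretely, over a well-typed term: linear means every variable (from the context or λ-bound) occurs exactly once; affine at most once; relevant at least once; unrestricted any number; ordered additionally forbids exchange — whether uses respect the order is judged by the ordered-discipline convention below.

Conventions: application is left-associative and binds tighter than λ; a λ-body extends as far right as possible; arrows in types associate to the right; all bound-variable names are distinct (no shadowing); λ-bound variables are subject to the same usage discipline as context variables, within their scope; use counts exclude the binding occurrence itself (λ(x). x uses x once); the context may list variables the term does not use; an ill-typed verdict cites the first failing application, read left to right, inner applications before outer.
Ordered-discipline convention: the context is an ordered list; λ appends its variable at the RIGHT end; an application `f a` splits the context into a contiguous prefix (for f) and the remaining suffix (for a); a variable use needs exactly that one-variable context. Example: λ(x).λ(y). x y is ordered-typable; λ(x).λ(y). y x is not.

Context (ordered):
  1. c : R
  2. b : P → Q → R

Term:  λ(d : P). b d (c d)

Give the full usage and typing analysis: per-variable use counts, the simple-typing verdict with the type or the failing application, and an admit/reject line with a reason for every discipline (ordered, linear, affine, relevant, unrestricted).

variable uses: c ×1, b ×1, d (λ-bound) ×2
use order (left to right): b, d, c, d
typing: ill-typed: can't apply a value of type R
ordered ✗ (the type mismatch rejects it)
linear ✗ (not simply typable)
affine ✗ (fails simple typing)
relevant ✗ (a type mismatch blocks all five)
unrestricted ✗ (the type mismatch rejects it)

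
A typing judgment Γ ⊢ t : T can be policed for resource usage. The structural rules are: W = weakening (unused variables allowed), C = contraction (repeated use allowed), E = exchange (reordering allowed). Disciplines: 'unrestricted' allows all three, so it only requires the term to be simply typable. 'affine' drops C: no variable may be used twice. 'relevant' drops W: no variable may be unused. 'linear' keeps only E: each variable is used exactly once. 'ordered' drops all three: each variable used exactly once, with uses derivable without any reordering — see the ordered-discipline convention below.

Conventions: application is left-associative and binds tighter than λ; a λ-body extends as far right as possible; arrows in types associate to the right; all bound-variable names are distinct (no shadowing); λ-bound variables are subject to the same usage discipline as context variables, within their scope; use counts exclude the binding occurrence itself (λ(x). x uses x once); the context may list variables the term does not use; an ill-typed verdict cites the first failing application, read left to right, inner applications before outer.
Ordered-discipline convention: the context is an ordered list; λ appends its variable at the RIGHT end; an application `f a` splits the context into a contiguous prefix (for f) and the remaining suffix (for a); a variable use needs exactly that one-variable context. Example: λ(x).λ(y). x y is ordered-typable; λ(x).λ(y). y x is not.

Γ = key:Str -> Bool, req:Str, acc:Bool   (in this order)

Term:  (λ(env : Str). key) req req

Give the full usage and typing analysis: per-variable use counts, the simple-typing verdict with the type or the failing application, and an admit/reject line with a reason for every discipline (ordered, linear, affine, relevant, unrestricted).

usage: key: 1×; req: 2×; acc: 0×; env (bound): 0×
order of uses: key, req, req
typing: well-typed at Bool
ordered ✗ (needs contraction — req ×2; acc, env left unused)
linear ✗ (needs contraction — req ×2; acc, env left unused)
affine ✗ (needs contraction — req ×2)
relevant ✗ (acc, env left unused)
unrestricted ✓ (well-typed at Bool; no restrictions here)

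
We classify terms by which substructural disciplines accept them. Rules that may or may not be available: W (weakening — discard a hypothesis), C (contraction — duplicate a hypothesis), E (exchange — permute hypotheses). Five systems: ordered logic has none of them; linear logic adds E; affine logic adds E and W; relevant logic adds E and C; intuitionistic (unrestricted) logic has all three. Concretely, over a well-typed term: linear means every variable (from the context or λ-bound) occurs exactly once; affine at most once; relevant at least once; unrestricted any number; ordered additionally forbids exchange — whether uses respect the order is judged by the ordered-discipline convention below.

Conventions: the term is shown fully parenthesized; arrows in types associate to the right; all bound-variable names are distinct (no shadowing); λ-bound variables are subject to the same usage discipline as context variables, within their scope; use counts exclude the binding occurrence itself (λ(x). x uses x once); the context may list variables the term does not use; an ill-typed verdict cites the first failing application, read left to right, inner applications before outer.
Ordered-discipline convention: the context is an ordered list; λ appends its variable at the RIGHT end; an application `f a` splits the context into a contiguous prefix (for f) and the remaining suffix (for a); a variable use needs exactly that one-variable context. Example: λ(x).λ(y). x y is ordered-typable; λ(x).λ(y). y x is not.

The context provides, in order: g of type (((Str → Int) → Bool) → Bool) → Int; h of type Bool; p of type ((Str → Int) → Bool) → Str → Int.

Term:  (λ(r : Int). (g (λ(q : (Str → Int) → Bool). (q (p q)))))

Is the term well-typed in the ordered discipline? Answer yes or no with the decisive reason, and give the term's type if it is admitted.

no — needs contraction — q ×2; needs weakening: h, r unused
variable uses: g: 1×, h: 0×, p: 1×, r (bound): 0×, q (bound): 2×
uses in reading order: g, q, p, q
typing: well-typed at Int → Int
all disciplines: ordered ✗; linear ✗; affine ✗; relevant ✗; unrestricted ✓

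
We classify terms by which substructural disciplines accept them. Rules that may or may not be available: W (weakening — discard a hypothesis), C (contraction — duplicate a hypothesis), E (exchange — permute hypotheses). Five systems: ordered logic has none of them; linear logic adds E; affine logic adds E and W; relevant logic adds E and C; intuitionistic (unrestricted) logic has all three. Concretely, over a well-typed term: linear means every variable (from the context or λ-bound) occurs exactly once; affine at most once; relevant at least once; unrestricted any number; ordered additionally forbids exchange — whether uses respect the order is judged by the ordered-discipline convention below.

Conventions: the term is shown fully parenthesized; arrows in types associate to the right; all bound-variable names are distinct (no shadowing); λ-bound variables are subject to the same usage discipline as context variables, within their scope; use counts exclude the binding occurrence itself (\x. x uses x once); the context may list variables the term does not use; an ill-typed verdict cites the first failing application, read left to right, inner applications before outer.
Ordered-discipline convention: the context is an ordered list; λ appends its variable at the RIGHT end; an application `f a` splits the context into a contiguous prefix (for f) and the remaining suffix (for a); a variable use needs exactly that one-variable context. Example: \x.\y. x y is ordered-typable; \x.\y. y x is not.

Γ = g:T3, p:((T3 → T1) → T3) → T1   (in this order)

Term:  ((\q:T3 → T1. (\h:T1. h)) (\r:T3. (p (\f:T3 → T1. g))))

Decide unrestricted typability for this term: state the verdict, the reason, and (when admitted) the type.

yes — simply typable at T1 → T1; W, C, E all held; term : T1 → T1
usage: g=1; p=1; q (λ-bound)=0; h (λ-bound)=1; r (λ-bound)=0; f (λ-bound)=0
order of uses: h, p, g
typing: ✓ — T1 → T1
across the five disciplines: ordered ✗; linear ✗; affine ✓; relevant ✗; unrestricted ✓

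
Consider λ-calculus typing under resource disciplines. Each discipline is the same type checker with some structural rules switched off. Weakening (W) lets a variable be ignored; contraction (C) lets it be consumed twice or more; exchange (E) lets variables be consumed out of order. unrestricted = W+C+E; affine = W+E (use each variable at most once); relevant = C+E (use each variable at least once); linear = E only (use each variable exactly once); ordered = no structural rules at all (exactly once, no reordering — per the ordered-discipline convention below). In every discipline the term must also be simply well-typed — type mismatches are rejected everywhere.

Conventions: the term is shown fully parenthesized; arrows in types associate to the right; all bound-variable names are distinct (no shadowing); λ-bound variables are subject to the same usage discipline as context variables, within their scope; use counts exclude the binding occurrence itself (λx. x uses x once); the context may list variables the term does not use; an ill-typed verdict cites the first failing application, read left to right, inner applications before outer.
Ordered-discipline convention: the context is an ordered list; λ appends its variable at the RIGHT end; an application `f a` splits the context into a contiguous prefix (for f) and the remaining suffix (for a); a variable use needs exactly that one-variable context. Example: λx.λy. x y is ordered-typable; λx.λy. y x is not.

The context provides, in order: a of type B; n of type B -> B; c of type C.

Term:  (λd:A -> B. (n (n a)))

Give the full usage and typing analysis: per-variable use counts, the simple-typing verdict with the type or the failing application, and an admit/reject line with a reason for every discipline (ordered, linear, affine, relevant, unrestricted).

usage: a ×1, n ×2, c ×0, d [bound] ×0
left-to-right use order: n, n, a
typing: well-typed at (A -> B) -> B
ordered: ✗ — needs contraction — n ×2; c, d left unused
linear: ✗ — needs contraction — n ×2; c, d left unused
affine: ✗ — needs contraction — n ×2
relevant: ✗ — c, d left unused
unrestricted: ✓ — typability at (A -> B) -> B is all that's needed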